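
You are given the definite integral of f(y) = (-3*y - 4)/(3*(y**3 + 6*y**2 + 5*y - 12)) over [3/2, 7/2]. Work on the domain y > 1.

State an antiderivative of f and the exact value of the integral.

Antiderivative: F(y) = (-7*log(y - 1) - 25*log(y + 3) + 32*log(y + 4))/60; value = -8*log(11/2)/15 - 5*log(13/2)/12 - 7*log(5/2)/60 - 7*log(2)/60 + 5*log(9/2)/12 + 8*log(15/2)/15

The denominator factors as 3*(y - 1)*(y + 3)*(y + 4); partial fractions split f into directly integrable pieces: 8/(15*(y + 4)) - 5/(12*(y + 3)) - 7/(60*(y - 1)).
F(y) = (-7*log(y - 1) - 25*log(y + 3) + 32*log(y + 4))/60 is an antiderivative of f.
Check: d/dy[(-7*log(y - 1) - 25*log(y + 3) + 32*log(y + 4))/60] = (-3*y - 4)/(3*y**3 + 18*y**2 + 15*y - 36), which equals f(y).
F(7/2) = -5*log(13/2)/12 - 7*log(5/2)/60 + 8*log(15/2)/15; F(3/2) = -5*log(9/2)/12 + 7*log(2)/60 + 8*log(11/2)/15.
Integral = F(7/2) - F(3/2) = -8*log(11/2)/15 - 5*log(13/2)/12 - 7*log(5/2)/60 - 7*log(2)/60 + 5*log(9/2)/12 + 8*log(15/2)/15.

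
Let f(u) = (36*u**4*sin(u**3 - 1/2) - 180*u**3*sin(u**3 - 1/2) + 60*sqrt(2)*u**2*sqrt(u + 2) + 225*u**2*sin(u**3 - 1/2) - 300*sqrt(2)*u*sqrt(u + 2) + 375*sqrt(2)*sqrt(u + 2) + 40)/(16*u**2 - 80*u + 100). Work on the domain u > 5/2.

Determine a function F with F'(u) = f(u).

An antiderivative is F(u) = (20*sqrt(2)*u**2*sqrt(u + 2) - 10*sqrt(2)*u*sqrt(u + 2) - 6*u*cos(u**3 - 1/2) - 100*sqrt(2)*sqrt(u + 2) + 15*cos(u**3 - 1/2) - 20)/(8*u - 20).

Recover f(u) by differentiating a candidate F(u); any mismatch rules it out.
Check: d/du[(20*sqrt(2)*u**2*sqrt(u + 2) - 10*sqrt(2)*u*sqrt(u + 2) - 6*u*cos(u**3 - 1/2) - 100*sqrt(2)*sqrt(u + 2) + 15*cos(u**3 - 1/2) - 20)/(8*u - 20)] = (36*u**4*sqrt(u + 2)*sin(u**3 - 1/2) - 180*u**3*sqrt(u + 2)*sin(u**3 - 1/2) + 60*sqrt(2)*u**3 + 225*u**2*sqrt(u + 2)*sin(u**3 - 1/2) - 180*sqrt(2)*u**2 - 225*sqrt(2)*u + 40*sqrt(u + 2) + 750*sqrt(2))/(16*u**2*sqrt(u + 2) - 80*u*sqrt(u + 2) + 100*sqrt(u + 2)), which equals f(u).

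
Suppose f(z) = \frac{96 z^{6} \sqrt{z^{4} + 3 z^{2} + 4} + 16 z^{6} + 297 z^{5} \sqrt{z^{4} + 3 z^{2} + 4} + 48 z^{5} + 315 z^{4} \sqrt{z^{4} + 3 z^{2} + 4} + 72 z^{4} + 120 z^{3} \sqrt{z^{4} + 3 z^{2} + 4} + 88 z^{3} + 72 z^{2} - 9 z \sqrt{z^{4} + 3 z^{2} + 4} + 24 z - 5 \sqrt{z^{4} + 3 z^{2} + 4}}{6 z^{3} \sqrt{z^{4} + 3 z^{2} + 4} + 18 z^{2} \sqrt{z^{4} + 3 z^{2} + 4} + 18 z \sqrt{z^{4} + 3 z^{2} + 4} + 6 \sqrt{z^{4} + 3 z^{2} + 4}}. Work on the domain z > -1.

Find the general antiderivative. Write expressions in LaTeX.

Any candidate F(z) must reproduce f(z) exactly when differentiated.
Check: d/dz[\frac{24 z^{6} + 51 z^{5} + 30 z^{4} + 8 z^{2} \sqrt{z^{4} + 3 z^{2} + 4} + 16 z \sqrt{z^{4} + 3 z^{2} + 4} + 9 z + 8 \sqrt{z^{4} + 3 z^{2} + 4} + 7}{6 z^{2} + 12 z + 6}] = \frac{96 z^{6} \sqrt{z^{4} + 3 z^{2} + 4} + 16 z^{6} + 297 z^{5} \sqrt{z^{4} + 3 z^{2} + 4} + 48 z^{5} + 315 z^{4} \sqrt{z^{4} + 3 z^{2} + 4} + 72 z^{4} + 120 z^{3} \sqrt{z^{4} + 3 z^{2} + 4} + 88 z^{3} + 72 z^{2} - 9 z \sqrt{z^{4} + 3 z^{2} + 4} + 24 z - 5 \sqrt{z^{4} + 3 z^{2} + 4}}{6 z^{3} \sqrt{z^{4} + 3 z^{2} + 4} + 18 z^{2} \sqrt{z^{4} + 3 z^{2} + 4} + 18 z \sqrt{z^{4} + 3 z^{2} + 4} + 6 \sqrt{z^{4} + 3 z^{2} + 4}} = f(z).

F(z) = \frac{24 z^{6} + 51 z^{5} + 30 z^{4} + 8 z^{2} \sqrt{z^{4} + 3 z^{2} + 4} + 16 z \sqrt{z^{4} + 3 z^{2} + 4} + 9 z + 8 \sqrt{z^{4} + 3 z^{2} + 4} + 7}{6 z^{2} + 12 z + 6} + C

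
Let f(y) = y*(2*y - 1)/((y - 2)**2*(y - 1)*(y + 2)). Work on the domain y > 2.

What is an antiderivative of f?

Factor the denominator ((y - 2)**2*(y - 1)*(y + 2)) and decompose: f = -5/(24*(y + 2)) + 1/(3*(y - 1)) - 1/(8*(y - 2)) + 3/(2*(y - 2)**2); each piece integrates to a log, atan, or power term.
Check: d/dy[-(3*y*log(y - 2) - 8*y*log(y - 1) + 5*y*log(y + 2) - 6*log(y - 2) + 16*log(y - 1) - 10*log(y + 2) + 36)/(24*(y - 2))] = (2*y**2 - y)/(y**4 - 3*y**3 - 2*y**2 + 12*y - 8), which equals f(y).

An antiderivative is F(y) = -(3*y*log(y - 2) - 8*y*log(y - 1) + 5*y*log(y + 2) - 6*log(y - 2) + 16*log(y - 1) - 10*log(y + 2) + 36)/(24*(y - 2)).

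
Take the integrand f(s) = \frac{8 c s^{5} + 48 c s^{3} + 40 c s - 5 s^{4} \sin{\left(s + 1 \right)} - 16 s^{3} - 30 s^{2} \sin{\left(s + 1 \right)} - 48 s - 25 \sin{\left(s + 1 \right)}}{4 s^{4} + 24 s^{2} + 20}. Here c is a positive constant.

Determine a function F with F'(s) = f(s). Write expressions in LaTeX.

Since d/ds undoes antidifferentiation here, F'(s) = f(s) is required of F(s).
Check: d/ds[c s^{2} - \log{\left(\frac{s^{4}}{2} + 3 s^{2} + \frac{5}{2} \right)} + \frac{5 \cos{\left(s + 1 \right)}}{4}] = \frac{8 c s^{5} + 48 c s^{3} + 40 c s - 5 s^{4} \sin{\left(s + 1 \right)} - 16 s^{3} - 30 s^{2} \sin{\left(s + 1 \right)} - 48 s - 25 \sin{\left(s + 1 \right)}}{4 s^{4} + 24 s^{2} + 20} = f(s).

An antiderivative is F(s) = c s^{2} - \log{\left(\frac{s^{4}}{2} + 3 s^{2} + \frac{5}{2} \right)} + \frac{5 \cos{\left(s + 1 \right)}}{4}.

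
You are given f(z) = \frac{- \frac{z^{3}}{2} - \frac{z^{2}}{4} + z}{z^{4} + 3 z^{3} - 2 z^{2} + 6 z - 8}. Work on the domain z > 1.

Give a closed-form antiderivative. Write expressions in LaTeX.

Factor the denominator (4 \left(z - 1\right) \left(z + 4\right) \left(z^{2} + 2\right)) and decompose: f = - \frac{3 z - 2}{12 \left(z^{2} + 2\right)} - \frac{4}{15 \left(z + 4\right)} + \frac{1}{60 \left(z - 1\right)}; each piece integrates to a log, atan, or power term.
Check: d/dz[\frac{\log{\left(z - 1 \right)}}{60} - \frac{4 \log{\left(z + 4 \right)}}{15} - \frac{\log{\left(z^{2} + 2 \right)}}{8} + \frac{\sqrt{2} \operatorname{atan}{\left(\frac{\sqrt{2} z}{2} \right)}}{12}] = \frac{- 2 z^{3} - z^{2} + 4 z}{4 z^{4} + 12 z^{3} - 8 z^{2} + 24 z - 32}, which equals f(z).

An antiderivative is F(z) = \frac{\log{\left(z - 1 \right)}}{60} - \frac{4 \log{\left(z + 4 \right)}}{15} - \frac{\log{\left(z^{2} + 2 \right)}}{8} + \frac{\sqrt{2} \operatorname{atan}{\left(\frac{\sqrt{2} z}{2} \right)}}{12}.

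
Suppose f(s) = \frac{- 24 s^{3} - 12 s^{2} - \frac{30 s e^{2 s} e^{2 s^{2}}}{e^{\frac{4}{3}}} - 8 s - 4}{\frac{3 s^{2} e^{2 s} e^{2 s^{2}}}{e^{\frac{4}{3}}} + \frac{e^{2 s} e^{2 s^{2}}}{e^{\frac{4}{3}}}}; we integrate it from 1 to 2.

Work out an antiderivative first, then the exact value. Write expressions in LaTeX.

Any candidate F(s) must reproduce f(s) exactly when differentiated.
F(s) = - 5 \log{\left(3 s^{2} + 1 \right)} + 2 e^{\frac{4}{3}} e^{- 2 s} e^{- 2 s^{2}} is an antiderivative of f.
Check: d/ds[- 5 \log{\left(3 s^{2} + 1 \right)} + 2 e^{\frac{4}{3}} e^{- 2 s} e^{- 2 s^{2}}] = \frac{- 24 s^{3} e^{\frac{4}{3}} - 12 s^{2} e^{\frac{4}{3}} - 30 s e^{2 s} e^{2 s^{2}} - 8 s e^{\frac{4}{3}} - 4 e^{\frac{4}{3}}}{3 s^{2} e^{2 s} e^{2 s^{2}} + e^{2 s} e^{2 s^{2}}}, which equals f(s).
F(2) = - 5 \log{\left(13 \right)} + \frac{2}{e^{\frac{32}{3}}}; F(1) = - 5 \log{\left(4 \right)} + \frac{2}{e^{\frac{8}{3}}}.
Integral = F(2) - F(1) = - 5 \log{\left(13 \right)} - \frac{2}{e^{\frac{8}{3}}} + \frac{2}{e^{\frac{32}{3}}} + 5 \log{\left(4 \right)}.

Antiderivative: F(s) = - 5 \log{\left(3 s^{2} + 1 \right)} + 2 e^{\frac{4}{3}} e^{- 2 s} e^{- 2 s^{2}}; value = - 5 \log{\left(13 \right)} - \frac{2}{e^{\frac{8}{3}}} + \frac{2}{e^{\frac{32}{3}}} + 5 \log{\left(4 \right)}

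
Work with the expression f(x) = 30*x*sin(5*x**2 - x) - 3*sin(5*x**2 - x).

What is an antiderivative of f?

The substitution u = 5*x**2 - x works: f is exactly (dF/du)*(du/dx) for that inner function.
Check: d/dx[-3*cos(5*x**2 - x)] = 30*x*sin(5*x**2 - x) - 3*sin(5*x**2 - x) = f(x).

An antiderivative is F(x) = -3*cos(5*x**2 - x).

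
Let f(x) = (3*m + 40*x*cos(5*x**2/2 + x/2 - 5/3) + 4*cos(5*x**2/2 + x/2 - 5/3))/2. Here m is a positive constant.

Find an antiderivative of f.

An antiderivative F(x) passes only if d/dx[F] lands on f(x) exactly.
Check: d/dx[(3*m*x + 8*sin(5*x**2/2 + x/2 - 5/3))/2] = 3*m/2 + 20*x*cos(5*x**2/2 + x/2 - 5/3) + 2*cos(5*x**2/2 + x/2 - 5/3), which equals f(x).

An antiderivative is F(x) = (3*m*x + 8*sin(5*x**2/2 + x/2 - 5/3))/2.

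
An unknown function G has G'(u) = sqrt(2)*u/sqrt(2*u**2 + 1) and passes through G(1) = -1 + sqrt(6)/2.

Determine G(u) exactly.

G(u) = (sqrt(2)*sqrt(2*u**2 + 1) - 2)/2

G'(u) matches the chain-rule pattern g'(h)*h' with inner function h(u) = 4*u**2 + 2; substituting w = h(u) collapses the integral.
A general antiderivative is sqrt(4*u**2 + 2)/2 + C.
The condition gives C = -1 + sqrt(6)/2 - (sqrt(6)/2) = -1.
So G(u) = (sqrt(2)*sqrt(2*u**2 + 1) - 2)/2.
Check: d/du[(sqrt(2)*sqrt(2*u**2 + 1) - 2)/2] = sqrt(2)*u/sqrt(2*u**2 + 1) = G'(u).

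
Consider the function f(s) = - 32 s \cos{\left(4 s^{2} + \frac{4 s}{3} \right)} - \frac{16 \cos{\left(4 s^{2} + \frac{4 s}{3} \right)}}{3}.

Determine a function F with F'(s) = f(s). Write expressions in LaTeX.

An antiderivative is F(s) = - 4 \sin{\left(4 s^{2} + \frac{4 s}{3} \right)}.

The substitution u = 4 s^{2} + \frac{4 s}{3} works: f is exactly (dF/du)*(du/ds) for that inner function.
Check: d/ds[- 4 \sin{\left(4 s^{2} + \frac{4 s}{3} \right)}] = - 32 s \cos{\left(4 s^{2} + \frac{4 s}{3} \right)} - \frac{16 \cos{\left(4 s^{2} + \frac{4 s}{3} \right)}}{3} = f(s).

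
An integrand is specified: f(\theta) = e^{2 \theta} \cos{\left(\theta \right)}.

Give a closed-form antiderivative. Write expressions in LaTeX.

Check any antiderivative F(\theta) by computing F'(\theta) and comparing it with f(\theta).
Check: d/d\theta[\frac{e^{2 \theta} \sin{\left(\theta \right)}}{5} + \frac{2 e^{2 \theta} \cos{\left(\theta \right)}}{5}] = e^{2 \theta} \cos{\left(\theta \right)} = f(\theta).

An antiderivative is F(\theta) = \frac{e^{2 \theta} \sin{\left(\theta \right)}}{5} + \frac{2 e^{2 \theta} \cos{\left(\theta \right)}}{5}.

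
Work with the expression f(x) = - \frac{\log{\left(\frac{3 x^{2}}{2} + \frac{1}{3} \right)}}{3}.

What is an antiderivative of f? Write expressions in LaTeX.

For F(x) to be correct the identity F'(x) - f(x) = 0 must hold.
Check: d/dx[\frac{- 3 x \log{\left(\frac{3 x^{2}}{2} + \frac{1}{3} \right)} + 6 x - 2 \sqrt{2} \operatorname{atan}{\left(\frac{3 \sqrt{2} x}{2} \right)}}{9}] = - \frac{\log{\left(9 x^{2} + 2 \right)}}{3} + \frac{\log{\left(6 \right)}}{3}, which equals f(x).

An antiderivative is F(x) = \frac{- 3 x \log{\left(\frac{3 x^{2}}{2} + \frac{1}{3} \right)} + 6 x - 2 \sqrt{2} \operatorname{atan}{\left(\frac{3 \sqrt{2} x}{2} \right)}}{9}.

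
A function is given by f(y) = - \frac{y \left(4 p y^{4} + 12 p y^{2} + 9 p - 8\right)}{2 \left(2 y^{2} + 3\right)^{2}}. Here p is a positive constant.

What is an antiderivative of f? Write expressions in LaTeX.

Recover f(y) by differentiating a candidate F(y); any mismatch rules it out.
Check: d/dy[- \frac{p y^{2}}{4} - \frac{1}{2 \left(y^{2} + \frac{3}{2}\right)}] = \frac{- 4 p y^{5} - 12 p y^{3} - 9 p y + 8 y}{8 y^{4} + 24 y^{2} + 18}, which equals f(y).

An antiderivative is F(y) = - \frac{p y^{2}}{4} - \frac{1}{2 \left(y^{2} + \frac{3}{2}\right)}.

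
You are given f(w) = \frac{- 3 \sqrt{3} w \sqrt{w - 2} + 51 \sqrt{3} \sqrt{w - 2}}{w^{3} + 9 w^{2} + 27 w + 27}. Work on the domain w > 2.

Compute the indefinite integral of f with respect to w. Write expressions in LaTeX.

f has the shape u'v + uv' for u = 2 \left(3 w - 6\right)^{\frac{3}{2}} and v = \frac{1}{\left(w + 3\right)^{2}} — it is the derivative of the product u*v.
Check: d/dw[\frac{6 w \sqrt{3 w - 6}}{w^{2} + 6 w + 9} - \frac{12 \sqrt{3 w - 6}}{w^{2} + 6 w + 9}] = \frac{- 3 \sqrt{3} w^{2} + 57 \sqrt{3} w - 102 \sqrt{3}}{w^{3} \sqrt{w - 2} + 9 w^{2} \sqrt{w - 2} + 27 w \sqrt{w - 2} + 27 \sqrt{w - 2}}, which equals f(w).

F(w) = \frac{6 w \sqrt{3 w - 6}}{w^{2} + 6 w + 9} - \frac{12 \sqrt{3 w - 6}}{w^{2} + 6 w + 9} + C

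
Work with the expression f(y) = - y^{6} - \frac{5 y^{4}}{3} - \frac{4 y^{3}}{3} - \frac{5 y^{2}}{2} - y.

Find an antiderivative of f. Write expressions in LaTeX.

An antiderivative is F(y) = - \frac{y^{2} \left(6 y^{5} + 14 y^{3} + 14 y^{2} + 35 y + 21\right)}{42}.

The integrand splits into summands that can be handled one at a time.
Check: d/dy[- \frac{y^{2} \left(6 y^{5} + 14 y^{3} + 14 y^{2} + 35 y + 21\right)}{42}] = - y^{6} - \frac{5 y^{4}}{3} - \frac{4 y^{3}}{3} - \frac{5 y^{2}}{2} - y = f(y).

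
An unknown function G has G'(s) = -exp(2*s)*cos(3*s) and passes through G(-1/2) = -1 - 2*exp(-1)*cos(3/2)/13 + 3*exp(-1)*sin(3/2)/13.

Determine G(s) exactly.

G(s) = -(3*exp(2*s)*sin(3*s) + 2*exp(2*s)*cos(3*s) + 13)/13

Check a candidate G(s) by differentiating: d/ds[G] must match the given G'(s).
A general antiderivative is -3*exp(2*s)*sin(3*s)/13 - 2*exp(2*s)*cos(3*s)/13 + C.
The condition gives C = -1 - 2*exp(-1)*cos(3/2)/13 + 3*exp(-1)*sin(3/2)/13 - (-2*exp(-1)*cos(3/2)/13 + 3*exp(-1)*sin(3/2)/13) = -1.
So G(s) = -(3*exp(2*s)*sin(3*s) + 2*exp(2*s)*cos(3*s) + 13)/13.
Check: d/ds[-(3*exp(2*s)*sin(3*s) + 2*exp(2*s)*cos(3*s) + 13)/13] = -exp(2*s)*cos(3*s) = G'(s).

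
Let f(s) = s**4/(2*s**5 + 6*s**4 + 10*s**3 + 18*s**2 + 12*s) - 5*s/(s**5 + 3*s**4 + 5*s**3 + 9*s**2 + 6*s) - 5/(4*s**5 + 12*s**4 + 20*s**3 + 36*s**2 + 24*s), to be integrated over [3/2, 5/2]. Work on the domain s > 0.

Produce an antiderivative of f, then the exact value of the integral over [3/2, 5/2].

Antiderivative: F(s) = -5*log(s)/24 - 17*log(s + 1)/16 + 67*log(s + 2)/56 + 193*log(s**2 + 3)/672 - 19*sqrt(3)*atan(sqrt(3)*s/3)/336; value = -253*log(7/2)/112 - 193*log(21/4)/672 - 19*sqrt(3)*atan(5*sqrt(3)/6)/336 + 19*sqrt(3)*atan(sqrt(3)/2)/336 + 5*log(3/2)/24 + 193*log(37/4)/672 + 41*log(5/2)/48 + 67*log(9/2)/56

The denominator factors as 4*s*(s + 1)*(s + 2)*(s**2 + 3); partial fractions split f into directly integrable pieces: (193*s - 57)/(336*(s**2 + 3)) + 67/(56*(s + 2)) - 17/(16*(s + 1)) - 5/(24*s).
F(s) = -5*log(s)/24 - 17*log(s + 1)/16 + 67*log(s + 2)/56 + 193*log(s**2 + 3)/672 - 19*sqrt(3)*atan(sqrt(3)*s/3)/336 is an antiderivative of f.
Check: d/ds[-5*log(s)/24 - 17*log(s + 1)/16 + 67*log(s + 2)/56 + 193*log(s**2 + 3)/672 - 19*sqrt(3)*atan(sqrt(3)*s/3)/336] = (2*s**4 - 20*s - 5)/(4*s**5 + 12*s**4 + 20*s**3 + 36*s**2 + 24*s), which equals f(s).
F(5/2) = -17*log(7/2)/16 - 5*log(5/2)/24 - 19*sqrt(3)*atan(5*sqrt(3)/6)/336 + 193*log(37/4)/672 + 67*log(9/2)/56; F(3/2) = -17*log(5/2)/16 - 5*log(3/2)/24 - 19*sqrt(3)*atan(sqrt(3)/2)/336 + 193*log(21/4)/672 + 67*log(7/2)/56.
Integral = F(5/2) - F(3/2) = -253*log(7/2)/112 - 193*log(21/4)/672 - 19*sqrt(3)*atan(5*sqrt(3)/6)/336 + 19*sqrt(3)*atan(sqrt(3)/2)/336 + 5*log(3/2)/24 + 193*log(37/4)/672 + 41*log(5/2)/48 + 67*log(9/2)/56.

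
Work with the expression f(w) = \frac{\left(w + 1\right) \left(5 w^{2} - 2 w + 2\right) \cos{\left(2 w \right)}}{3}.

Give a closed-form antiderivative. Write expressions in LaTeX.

An antiderivative is F(w) = \frac{20 w^{3} \sin{\left(2 w \right)} + 12 w^{2} \sin{\left(2 w \right)} + 30 w^{2} \cos{\left(2 w \right)} - 30 w \sin{\left(2 w \right)} + 12 w \cos{\left(2 w \right)} + 2 \sin{\left(2 w \right)} - 15 \cos{\left(2 w \right)}}{24}.

Differentiate the proposed F(w) back; it has to land on f(w) exactly.
Check: d/dw[\frac{20 w^{3} \sin{\left(2 w \right)} + 12 w^{2} \sin{\left(2 w \right)} + 30 w^{2} \cos{\left(2 w \right)} - 30 w \sin{\left(2 w \right)} + 12 w \cos{\left(2 w \right)} + 2 \sin{\left(2 w \right)} - 15 \cos{\left(2 w \right)}}{24}] = \frac{5 w^{3} \cos{\left(2 w \right)}}{3} + w^{2} \cos{\left(2 w \right)} + \frac{2 \cos{\left(2 w \right)}}{3}, which equals f(w).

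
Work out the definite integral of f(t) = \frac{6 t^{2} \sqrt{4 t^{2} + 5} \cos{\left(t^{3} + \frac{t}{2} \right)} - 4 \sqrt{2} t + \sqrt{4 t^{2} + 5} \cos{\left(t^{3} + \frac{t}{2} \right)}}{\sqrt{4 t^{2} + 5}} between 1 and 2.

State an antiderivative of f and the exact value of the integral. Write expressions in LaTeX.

Antiderivative: F(t) = - \sqrt{2} \sqrt{4 t^{2} + 5} + 2 \sin{\left(t^{3} + \frac{t}{2} \right)}; value = - \sqrt{42} - 2 \sin{\left(\frac{3}{2} \right)} + 2 \sin{\left(9 \right)} + 3 \sqrt{2}

Any candidate F(t) must reproduce f(t) exactly when differentiated.
F(t) = - \sqrt{2} \sqrt{4 t^{2} + 5} + 2 \sin{\left(t^{3} + \frac{t}{2} \right)} is an antiderivative of f.
Check: d/dt[- \sqrt{2} \sqrt{4 t^{2} + 5} + 2 \sin{\left(t^{3} + \frac{t}{2} \right)}] = \frac{6 t^{2} \sqrt{4 t^{2} + 5} \cos{\left(t^{3} + \frac{t}{2} \right)} - 4 \sqrt{2} t + \sqrt{4 t^{2} + 5} \cos{\left(t^{3} + \frac{t}{2} \right)}}{\sqrt{4 t^{2} + 5}} = f(t).
F(2) = - \sqrt{42} + 2 \sin{\left(9 \right)}; F(1) = - 3 \sqrt{2} + 2 \sin{\left(\frac{3}{2} \right)}.
Integral = F(2) - F(1) = - \sqrt{42} - 2 \sin{\left(\frac{3}{2} \right)} + 2 \sin{\left(9 \right)} + 3 \sqrt{2}.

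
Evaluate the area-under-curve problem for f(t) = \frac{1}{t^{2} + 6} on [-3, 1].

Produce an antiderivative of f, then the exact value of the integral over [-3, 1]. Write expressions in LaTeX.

Antiderivative: F(t) = \frac{\sqrt{6} \operatorname{atan}{\left(\frac{\sqrt{6} t}{6} \right)}}{6}; value = \frac{\sqrt{6} \operatorname{atan}{\left(\frac{\sqrt{6}}{6} \right)}}{6} + \frac{\sqrt{6} \operatorname{atan}{\left(\frac{\sqrt{6}}{2} \right)}}{6}

A first test for any F(t): its t-derivative must equal f(t) identically.
F(t) = \frac{\sqrt{6} \operatorname{atan}{\left(\frac{\sqrt{6} t}{6} \right)}}{6} is an antiderivative of f.
Check: d/dt[\frac{\sqrt{6} \operatorname{atan}{\left(\frac{\sqrt{6} t}{6} \right)}}{6}] = \frac{1}{t^{2} + 6} = f(t).
F(1) = \frac{\sqrt{6} \operatorname{atan}{\left(\frac{\sqrt{6}}{6} \right)}}{6}; F(-3) = - \frac{\sqrt{6} \operatorname{atan}{\left(\frac{\sqrt{6}}{2} \right)}}{6}.
Integral = F(1) - F(-3) = \frac{\sqrt{6} \operatorname{atan}{\left(\frac{\sqrt{6}}{6} \right)}}{6} + \frac{\sqrt{6} \operatorname{atan}{\left(\frac{\sqrt{6}}{2} \right)}}{6}.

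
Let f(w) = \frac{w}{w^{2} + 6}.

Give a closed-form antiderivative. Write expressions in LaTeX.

f matches the chain-rule pattern g'(h)*h' with inner function h(w) = w^{2} + 6; substituting u = h(w) collapses the integral.
Check: d/dw[\frac{\log{\left(w^{2} + 6 \right)}}{2}] = \frac{w}{w^{2} + 6} = f(w).

An antiderivative is F(w) = \frac{\log{\left(w^{2} + 6 \right)}}{2}.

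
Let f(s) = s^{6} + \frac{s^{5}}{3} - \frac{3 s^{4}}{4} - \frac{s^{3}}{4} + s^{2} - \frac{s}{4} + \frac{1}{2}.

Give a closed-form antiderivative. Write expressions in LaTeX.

The integrand splits into summands that can be handled one at a time.
Check: d/ds[\frac{s^{7}}{7} + \frac{s^{6}}{18} - \frac{3 s^{5}}{20} - \frac{s^{4}}{16} + \frac{s^{3}}{3} - \frac{s^{2}}{8} + \frac{s}{2}] = s^{6} + \frac{s^{5}}{3} - \frac{3 s^{4}}{4} - \frac{s^{3}}{4} + s^{2} - \frac{s}{4} + \frac{1}{2} = f(s).

An antiderivative is F(s) = \frac{s^{7}}{7} + \frac{s^{6}}{18} - \frac{3 s^{5}}{20} - \frac{s^{4}}{16} + \frac{s^{3}}{3} - \frac{s^{2}}{8} + \frac{s}{2}.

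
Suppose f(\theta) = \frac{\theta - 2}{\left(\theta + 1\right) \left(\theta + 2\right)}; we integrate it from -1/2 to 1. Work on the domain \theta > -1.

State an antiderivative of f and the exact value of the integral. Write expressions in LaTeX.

The denominator factors as \left(\theta + 1\right) \left(\theta + 2\right); partial fractions split f into directly integrable pieces: \frac{4}{\theta + 2} - \frac{3}{\theta + 1}.
F(\theta) = - 3 \log{\left(\theta + 1 \right)} + 4 \log{\left(\theta + 2 \right)} is an antiderivative of f.
Check: d/d\theta[- 3 \log{\left(\theta + 1 \right)} + 4 \log{\left(\theta + 2 \right)}] = \frac{\theta - 2}{\theta^{2} + 3 \theta + 2}, which equals f(\theta).
F(1) = - 3 \log{\left(2 \right)} + 4 \log{\left(3 \right)}; F(-1/2) = 4 \log{\left(\frac{3}{2} \right)} + 3 \log{\left(2 \right)}.
Integral = F(1) - F(-1/2) = - 6 \log{\left(2 \right)} - 4 \log{\left(\frac{3}{2} \right)} + 4 \log{\left(3 \right)}.

Antiderivative: F(\theta) = - 3 \log{\left(\theta + 1 \right)} + 4 \log{\left(\theta + 2 \right)}; value = - 6 \log{\left(2 \right)} - 4 \log{\left(\frac{3}{2} \right)} + 4 \log{\left(3 \right)}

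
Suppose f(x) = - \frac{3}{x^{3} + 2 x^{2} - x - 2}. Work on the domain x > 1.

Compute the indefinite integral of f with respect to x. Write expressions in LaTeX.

The denominator factors as \left(x - 1\right) \left(x + 1\right) \left(x + 2\right); partial fractions split f into directly integrable pieces: - \frac{1}{x + 2} + \frac{3}{2 \left(x + 1\right)} - \frac{1}{2 \left(x - 1\right)}.
Check: d/dx[- \frac{\log{\left(x - 1 \right)}}{2} + \frac{3 \log{\left(x + 1 \right)}}{2} - \log{\left(x + 2 \right)}] = - \frac{3}{x^{3} + 2 x^{2} - x - 2} = f(x).

F(x) = - \frac{\log{\left(x - 1 \right)}}{2} + \frac{3 \log{\left(x + 1 \right)}}{2} - \log{\left(x + 2 \right)} + C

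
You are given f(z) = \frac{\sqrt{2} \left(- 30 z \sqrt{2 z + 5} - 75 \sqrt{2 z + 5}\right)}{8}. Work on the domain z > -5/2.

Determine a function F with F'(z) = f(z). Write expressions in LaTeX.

An antiderivative is F(z) = - 3 \left(z + \frac{5}{2}\right)^{\frac{5}{2}}.

Whatever form F(z) takes, F'(z) = f(z) is non-negotiable.
Check: d/dz[- 3 \left(z + \frac{5}{2}\right)^{\frac{5}{2}}] = \frac{\sqrt{2} \left(- 30 z \sqrt{2 z + 5} - 75 \sqrt{2 z + 5}\right)}{8} = f(z).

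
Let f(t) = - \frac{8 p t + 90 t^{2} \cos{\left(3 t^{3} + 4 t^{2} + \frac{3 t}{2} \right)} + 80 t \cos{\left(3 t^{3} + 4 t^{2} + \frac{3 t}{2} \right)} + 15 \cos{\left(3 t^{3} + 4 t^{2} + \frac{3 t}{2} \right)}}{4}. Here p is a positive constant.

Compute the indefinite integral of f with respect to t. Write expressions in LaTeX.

Check any antiderivative F(t) by computing F'(t) and comparing it with f(t).
Check: d/dt[\frac{- 2 p t^{2} - 5 \sin{\left(3 t^{3} + 4 t^{2} + \frac{3 t}{2} \right)}}{2}] = - 2 p t - \frac{45 t^{2} \cos{\left(3 t^{3} + 4 t^{2} + \frac{3 t}{2} \right)}}{2} - 20 t \cos{\left(3 t^{3} + 4 t^{2} + \frac{3 t}{2} \right)} - \frac{15 \cos{\left(3 t^{3} + 4 t^{2} + \frac{3 t}{2} \right)}}{4}, which equals f(t).

F(t) = \frac{- 2 p t^{2} - 5 \sin{\left(3 t^{3} + 4 t^{2} + \frac{3 t}{2} \right)}}{2} + C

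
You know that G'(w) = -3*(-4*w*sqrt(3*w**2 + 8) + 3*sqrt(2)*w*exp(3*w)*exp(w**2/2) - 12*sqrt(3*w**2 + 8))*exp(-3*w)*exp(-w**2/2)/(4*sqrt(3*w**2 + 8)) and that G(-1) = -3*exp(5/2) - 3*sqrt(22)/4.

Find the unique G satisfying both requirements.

Differentiate the proposed G(w) back; it has to land on the given G'(w).
A general antiderivative is -3*sqrt(3*w**2/2 + 4)/2 - 3*exp(-w**2/2 - 3*w) + C.
The condition gives C = -3*exp(5/2) - 3*sqrt(22)/4 - (-3*exp(5/2) - 3*sqrt(22)/4) = 0.
So G(w) = sqrt(2)*(-3*sqrt(3*w**2 + 8)*exp(3*w)*exp(w**2/2) - 6*sqrt(2))*exp(-3*w)*exp(-w**2/2)/4.
Check: d/dw[sqrt(2)*(-3*sqrt(3*w**2 + 8)*exp(3*w)*exp(w**2/2) - 6*sqrt(2))*exp(-3*w)*exp(-w**2/2)/4] = (12*w*sqrt(3*w**2 + 8) - 9*sqrt(2)*w*exp(3*w)*exp(w**2/2) + 36*sqrt(3*w**2 + 8))*exp(-3*w)*exp(-w**2/2)/(4*sqrt(3*w**2 + 8)), which equals G'(w).

G(w) = sqrt(2)*(-3*sqrt(3*w**2 + 8)*exp(3*w)*exp(w**2/2) - 6*sqrt(2))*exp(-3*w)*exp(-w**2/2)/4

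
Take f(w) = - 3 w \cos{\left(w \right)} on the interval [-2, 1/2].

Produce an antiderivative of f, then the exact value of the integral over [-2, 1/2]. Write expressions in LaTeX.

Any candidate F(w) must reproduce f(w) exactly when differentiated.
F(w) = - 3 w \sin{\left(w \right)} - 3 \cos{\left(w \right)} is an antiderivative of f.
Check: d/dw[- 3 w \sin{\left(w \right)} - 3 \cos{\left(w \right)}] = - 3 w \cos{\left(w \right)} = f(w).
F(1/2) = - 3 \cos{\left(\frac{1}{2} \right)} - \frac{3 \sin{\left(\frac{1}{2} \right)}}{2}; F(-2) = - 6 \sin{\left(2 \right)} - 3 \cos{\left(2 \right)}.
Integral = F(1/2) - F(-2) = - 3 \cos{\left(\frac{1}{2} \right)} + 3 \cos{\left(2 \right)} - \frac{3 \sin{\left(\frac{1}{2} \right)}}{2} + 6 \sin{\left(2 \right)}.

Antiderivative: F(w) = - 3 w \sin{\left(w \right)} - 3 \cos{\left(w \right)}; value = - 3 \cos{\left(\frac{1}{2} \right)} + 3 \cos{\left(2 \right)} - \frac{3 \sin{\left(\frac{1}{2} \right)}}{2} + 6 \sin{\left(2 \right)}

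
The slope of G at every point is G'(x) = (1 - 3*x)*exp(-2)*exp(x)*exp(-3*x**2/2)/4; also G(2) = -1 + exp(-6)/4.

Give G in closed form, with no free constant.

G(x) = (1 - 4*exp(2)*exp(-x)*exp(3*x**2/2))*exp(-2)*exp(x)*exp(-3*x**2/2)/4

G'(x) matches the chain-rule pattern g'(h)*h' with inner function h(x) = -3*x**2/2 + x - 2; substituting u = h(x) collapses the integral.
A general antiderivative is exp(-3*x**2/2 + x - 2)/4 + C.
The condition gives C = -1 + exp(-6)/4 - (exp(-6)/4) = -1.
So G(x) = (1 - 4*exp(2)*exp(-x)*exp(3*x**2/2))*exp(-2)*exp(x)*exp(-3*x**2/2)/4.
Check: d/dx[(1 - 4*exp(2)*exp(-x)*exp(3*x**2/2))*exp(-2)*exp(x)*exp(-3*x**2/2)/4] = (-3*x*exp(x) + exp(x))*exp(-2)*exp(-3*x**2/2)/4, which equals G'(x).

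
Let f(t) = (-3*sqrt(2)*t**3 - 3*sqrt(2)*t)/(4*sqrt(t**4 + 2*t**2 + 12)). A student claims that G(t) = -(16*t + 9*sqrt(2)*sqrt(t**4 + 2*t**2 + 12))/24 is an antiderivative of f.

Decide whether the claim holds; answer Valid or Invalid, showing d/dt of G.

d/dt[G] = (-9*sqrt(2)*t**3 - 9*sqrt(2)*t - 8*sqrt(t**4 + 2*t**2 + 12))/(12*sqrt(t**4 + 2*t**2 + 12))
d/dt[G] - f(t) = -2/3 != 0.

Invalid: d/dt[G] - f = -2/3, which is not 0.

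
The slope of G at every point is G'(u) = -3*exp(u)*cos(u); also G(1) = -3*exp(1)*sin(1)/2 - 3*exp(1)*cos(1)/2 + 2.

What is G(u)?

A first test for any G(u): its u-derivative must equal the given G'(u).
A general antiderivative is -3*exp(u)*sin(u)/2 - 3*exp(u)*cos(u)/2 + C.
The condition gives C = -3*exp(1)*sin(1)/2 - 3*exp(1)*cos(1)/2 + 2 - (-3*exp(1)*sin(1)/2 - 3*exp(1)*cos(1)/2) = 2.
So G(u) = -3*exp(u)*sin(u)/2 - 3*exp(u)*cos(u)/2 + 2.
Check: d/du[-3*exp(u)*sin(u)/2 - 3*exp(u)*cos(u)/2 + 2] = -3*exp(u)*cos(u) = G'(u).

G(u) = -3*exp(u)*sin(u)/2 - 3*exp(u)*cos(u)/2 + 2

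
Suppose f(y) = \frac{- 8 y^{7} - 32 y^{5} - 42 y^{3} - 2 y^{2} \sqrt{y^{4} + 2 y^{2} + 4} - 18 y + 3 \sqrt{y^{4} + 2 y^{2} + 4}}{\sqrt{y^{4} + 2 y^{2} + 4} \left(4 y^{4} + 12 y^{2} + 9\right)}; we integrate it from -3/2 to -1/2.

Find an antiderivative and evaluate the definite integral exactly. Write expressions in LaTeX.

Antiderivative: F(y) = - \frac{2 y^{2} \sqrt{y^{4} + 2 y^{2} + 4} - y + 3 \sqrt{y^{4} + 2 y^{2} + 4}}{2 y^{2} + 3}; value = - \frac{\sqrt{73}}{4} + \frac{2}{35} + \frac{\sqrt{217}}{4}

Whatever form F(y) takes, F'(y) = f(y) is non-negotiable.
F(y) = - \frac{2 y^{2} \sqrt{y^{4} + 2 y^{2} + 4} - y + 3 \sqrt{y^{4} + 2 y^{2} + 4}}{2 y^{2} + 3} is an antiderivative of f.
Check: d/dy[- \frac{2 y^{2} \sqrt{y^{4} + 2 y^{2} + 4} - y + 3 \sqrt{y^{4} + 2 y^{2} + 4}}{2 y^{2} + 3}] = \frac{- 8 y^{7} - 32 y^{5} - 42 y^{3} - 2 y^{2} \sqrt{y^{4} + 2 y^{2} + 4} - 18 y + 3 \sqrt{y^{4} + 2 y^{2} + 4}}{4 y^{4} \sqrt{y^{4} + 2 y^{2} + 4} + 12 y^{2} \sqrt{y^{4} + 2 y^{2} + 4} + 9 \sqrt{y^{4} + 2 y^{2} + 4}}, which equals f(y).
F(-1/2) = - \frac{\sqrt{73}}{4} - \frac{1}{7}; F(-3/2) = - \frac{\sqrt{217}}{4} - \frac{1}{5}.
Integral = F(-1/2) - F(-3/2) = - \frac{\sqrt{73}}{4} + \frac{2}{35} + \frac{\sqrt{217}}{4}.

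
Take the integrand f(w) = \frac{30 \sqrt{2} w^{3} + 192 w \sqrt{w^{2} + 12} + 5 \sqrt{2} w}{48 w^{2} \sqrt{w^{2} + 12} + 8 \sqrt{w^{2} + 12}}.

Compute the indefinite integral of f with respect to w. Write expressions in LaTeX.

F(w) = \frac{\sqrt{2} \left(5 \sqrt{w^{2} + 12} + 8 \sqrt{2} \log{\left(2 w^{2} + \frac{1}{3} \right)}\right)}{8} + C

An antiderivative F(w) passes only if d/dw[F] lands on f(w) exactly.
Check: d/dw[\frac{\sqrt{2} \left(5 \sqrt{w^{2} + 12} + 8 \sqrt{2} \log{\left(2 w^{2} + \frac{1}{3} \right)}\right)}{8}] = \frac{30 \sqrt{2} w^{3} + 192 w \sqrt{w^{2} + 12} + 5 \sqrt{2} w}{48 w^{2} \sqrt{w^{2} + 12} + 8 \sqrt{w^{2} + 12}} = f(w).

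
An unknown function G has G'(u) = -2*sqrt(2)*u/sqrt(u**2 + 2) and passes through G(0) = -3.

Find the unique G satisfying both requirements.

G'(u) matches the chain-rule pattern g'(h)*h' with inner function h(u) = 2*u**2 + 4; substituting w = h(u) collapses the integral.
A general antiderivative is -2*sqrt(2*u**2 + 4) + C.
The condition gives C = -3 - (-4) = 1.
So G(u) = 1 - 2*sqrt(2*u**2 + 4).
Check: d/du[1 - 2*sqrt(2*u**2 + 4)] = -2*sqrt(2)*u/sqrt(u**2 + 2) = G'(u).

G(u) = 1 - 2*sqrt(2*u**2 + 4)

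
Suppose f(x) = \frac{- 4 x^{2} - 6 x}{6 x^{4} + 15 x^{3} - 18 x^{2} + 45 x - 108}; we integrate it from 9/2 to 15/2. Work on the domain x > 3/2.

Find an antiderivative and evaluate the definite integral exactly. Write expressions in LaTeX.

Antiderivative: F(x) = - \frac{8 \log{\left(x - \frac{3}{2} \right)}}{77} + \frac{40 \log{\left(x + 4 \right)}}{627} + \frac{8 \log{\left(x^{2} + 3 \right)}}{399} - \frac{34 \sqrt{3} \operatorname{atan}{\left(\frac{\sqrt{3} x}{3} \right)}}{399}; value = - \frac{34 \sqrt{3} \operatorname{atan}{\left(\frac{5 \sqrt{3}}{2} \right)}}{399} - \frac{8 \log{\left(6 \right)}}{77} - \frac{40 \log{\left(\frac{17}{2} \right)}}{627} - \frac{8 \log{\left(\frac{93}{4} \right)}}{399} + \frac{8 \log{\left(\frac{237}{4} \right)}}{399} + \frac{8 \log{\left(3 \right)}}{77} + \frac{40 \log{\left(\frac{23}{2} \right)}}{627} + \frac{34 \sqrt{3} \operatorname{atan}{\left(\frac{3 \sqrt{3}}{2} \right)}}{399}

The denominator factors as 3 \left(x + 4\right) \left(2 x - 3\right) \left(x^{2} + 3\right); partial fractions split f into directly integrable pieces: \frac{2 \left(8 x - 51\right)}{399 \left(x^{2} + 3\right)} - \frac{16}{77 \left(2 x - 3\right)} + \frac{40}{627 \left(x + 4\right)}.
F(x) = - \frac{8 \log{\left(x - \frac{3}{2} \right)}}{77} + \frac{40 \log{\left(x + 4 \right)}}{627} + \frac{8 \log{\left(x^{2} + 3 \right)}}{399} - \frac{34 \sqrt{3} \operatorname{atan}{\left(\frac{\sqrt{3} x}{3} \right)}}{399} is an antiderivative of f.
Check: d/dx[- \frac{8 \log{\left(x - \frac{3}{2} \right)}}{77} + \frac{40 \log{\left(x + 4 \right)}}{627} + \frac{8 \log{\left(x^{2} + 3 \right)}}{399} - \frac{34 \sqrt{3} \operatorname{atan}{\left(\frac{\sqrt{3} x}{3} \right)}}{399}] = \frac{- 4 x^{2} - 6 x}{6 x^{4} + 15 x^{3} - 18 x^{2} + 45 x - 108} = f(x).
F(15/2) = - \frac{34 \sqrt{3} \operatorname{atan}{\left(\frac{5 \sqrt{3}}{2} \right)}}{399} - \frac{8 \log{\left(6 \right)}}{77} + \frac{8 \log{\left(\frac{237}{4} \right)}}{399} + \frac{40 \log{\left(\frac{23}{2} \right)}}{627}; F(9/2) = - \frac{34 \sqrt{3} \operatorname{atan}{\left(\frac{3 \sqrt{3}}{2} \right)}}{399} - \frac{8 \log{\left(3 \right)}}{77} + \frac{8 \log{\left(\frac{93}{4} \right)}}{399} + \frac{40 \log{\left(\frac{17}{2} \right)}}{627}.
Integral = F(15/2) - F(9/2) = - \frac{34 \sqrt{3} \operatorname{atan}{\left(\frac{5 \sqrt{3}}{2} \right)}}{399} - \frac{8 \log{\left(6 \right)}}{77} - \frac{40 \log{\left(\frac{17}{2} \right)}}{627} - \frac{8 \log{\left(\frac{93}{4} \right)}}{399} + \frac{8 \log{\left(\frac{237}{4} \right)}}{399} + \frac{8 \log{\left(3 \right)}}{77} + \frac{40 \log{\left(\frac{23}{2} \right)}}{627} + \frac{34 \sqrt{3} \operatorname{atan}{\left(\frac{3 \sqrt{3}}{2} \right)}}{399}.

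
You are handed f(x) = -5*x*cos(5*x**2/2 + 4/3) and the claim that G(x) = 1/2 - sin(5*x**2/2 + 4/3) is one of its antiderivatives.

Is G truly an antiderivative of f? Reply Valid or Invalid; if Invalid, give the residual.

d/dx[G] = -5*x*cos(5*x**2/2 + 4/3)
This equals f(x) exactly, so the claim holds.

Valid: G'(x) = f(x).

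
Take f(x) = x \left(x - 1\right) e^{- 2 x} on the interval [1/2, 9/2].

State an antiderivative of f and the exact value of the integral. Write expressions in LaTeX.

Antiderivative: F(x) = - \frac{x^{2} e^{- 2 x}}{2}; value = - \frac{81}{8 e^{9}} + \frac{1}{8 e}

Recognize the product-rule pattern: f = u'v + uv' with u = - \frac{x^{2}}{2}, v = e^{- 2 x}, so integration by parts undoes it.
F(x) = - \frac{x^{2} e^{- 2 x}}{2} is an antiderivative of f.
Check: d/dx[- \frac{x^{2} e^{- 2 x}}{2}] = \left(x^{2} - x\right) e^{- 2 x}, which equals f(x).
F(9/2) = - \frac{81}{8 e^{9}}; F(1/2) = - \frac{1}{8 e}.
Integral = F(9/2) - F(1/2) = - \frac{81}{8 e^{9}} + \frac{1}{8 e}.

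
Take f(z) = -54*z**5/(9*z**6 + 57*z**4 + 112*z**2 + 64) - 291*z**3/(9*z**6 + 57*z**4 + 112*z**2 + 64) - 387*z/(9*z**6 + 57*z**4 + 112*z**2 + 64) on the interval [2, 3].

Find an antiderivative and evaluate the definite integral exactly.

The integrand splits into summands that can be handled one at a time.
F(z) = -3*log(2*z**2 + 2) + 1/(6*z**2 + 16) is an antiderivative of f.
Check: d/dz[-3*log(2*z**2 + 2) + 1/(6*z**2 + 16)] = (-54*z**5 - 291*z**3 - 387*z)/(9*z**6 + 57*z**4 + 112*z**2 + 64), which equals f(z).
F(3) = 1/70 - 3*log(20); F(2) = 1/40 - 3*log(10).
Integral = F(3) - F(2) = -3*log(20) - 3/280 + 3*log(10).

Antiderivative: F(z) = -3*log(2*z**2 + 2) + 1/(6*z**2 + 16); value = -3*log(20) - 3/280 + 3*log(10)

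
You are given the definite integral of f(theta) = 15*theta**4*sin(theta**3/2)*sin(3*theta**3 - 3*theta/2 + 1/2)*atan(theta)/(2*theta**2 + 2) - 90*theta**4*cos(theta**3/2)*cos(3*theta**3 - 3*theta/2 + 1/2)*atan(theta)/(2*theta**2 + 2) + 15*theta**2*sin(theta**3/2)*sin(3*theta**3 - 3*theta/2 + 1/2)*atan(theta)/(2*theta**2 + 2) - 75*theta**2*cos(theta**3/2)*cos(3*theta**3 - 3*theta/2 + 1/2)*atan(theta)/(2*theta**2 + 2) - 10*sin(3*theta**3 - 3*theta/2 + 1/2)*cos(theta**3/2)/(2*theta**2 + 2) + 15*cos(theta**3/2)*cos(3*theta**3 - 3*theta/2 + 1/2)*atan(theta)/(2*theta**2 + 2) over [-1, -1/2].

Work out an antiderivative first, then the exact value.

Antiderivative: F(theta) = -5*sin(3*theta**3 - 3*theta/2 + 1/2)*cos(theta**3/2)*atan(theta); value = 5*sin(7/8)*cos(1/16)*atan(1/2) + 5*pi*sin(1)*cos(1/2)/4

The integrand splits into summands that can be handled one at a time.
F(theta) = -5*sin(3*theta**3 - 3*theta/2 + 1/2)*cos(theta**3/2)*atan(theta) is an antiderivative of f.
Check: d/dtheta[-5*sin(3*theta**3 - 3*theta/2 + 1/2)*cos(theta**3/2)*atan(theta)] = (15*theta**4*sin(theta**3/2)*sin(3*theta**3 - 3*theta/2 + 1/2)*atan(theta) - 90*theta**4*cos(theta**3/2)*cos(3*theta**3 - 3*theta/2 + 1/2)*atan(theta) + 15*theta**2*sin(theta**3/2)*sin(3*theta**3 - 3*theta/2 + 1/2)*atan(theta) - 75*theta**2*cos(theta**3/2)*cos(3*theta**3 - 3*theta/2 + 1/2)*atan(theta) - 10*sin(3*theta**3 - 3*theta/2 + 1/2)*cos(theta**3/2) + 15*cos(theta**3/2)*cos(3*theta**3 - 3*theta/2 + 1/2)*atan(theta))/(2*theta**2 + 2), which equals f(theta).
F(-1/2) = 5*sin(7/8)*cos(1/16)*atan(1/2); F(-1) = -5*pi*sin(1)*cos(1/2)/4.
Integral = F(-1/2) - F(-1) = 5*sin(7/8)*cos(1/16)*atan(1/2) + 5*pi*sin(1)*cos(1/2)/4.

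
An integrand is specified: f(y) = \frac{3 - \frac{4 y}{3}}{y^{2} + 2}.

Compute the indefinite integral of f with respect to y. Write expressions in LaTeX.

For F(y) to be correct the identity F'(y) - f(y) = 0 must hold.
Check: d/dy[\frac{- 4 \log{\left(y^{2} + 2 \right)} + 9 \sqrt{2} \operatorname{atan}{\left(\frac{\sqrt{2} y}{2} \right)}}{6}] = \frac{9 - 4 y}{3 y^{2} + 6}, which equals f(y).

F(y) = \frac{- 4 \log{\left(y^{2} + 2 \right)} + 9 \sqrt{2} \operatorname{atan}{\left(\frac{\sqrt{2} y}{2} \right)}}{6} + C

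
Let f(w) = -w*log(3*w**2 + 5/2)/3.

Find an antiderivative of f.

An antiderivative is F(w) = -(6*w**2*log(3*w**2 + 5/2) - 6*w**2 + 5*log(6*w**2 + 5))/36.

Whatever form F(w) takes, F'(w) = f(w) is non-negotiable.
Check: d/dw[-(6*w**2*log(3*w**2 + 5/2) - 6*w**2 + 5*log(6*w**2 + 5))/36] = -w*log(3*w**2 + 5/2)/3 = f(w).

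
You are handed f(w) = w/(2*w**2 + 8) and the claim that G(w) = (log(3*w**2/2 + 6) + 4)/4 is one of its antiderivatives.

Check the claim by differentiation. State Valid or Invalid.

d/dw[G] = w/(2*w**2 + 8)
This equals f(w) exactly, so the claim holds.

Valid. The derivative of G reproduces f.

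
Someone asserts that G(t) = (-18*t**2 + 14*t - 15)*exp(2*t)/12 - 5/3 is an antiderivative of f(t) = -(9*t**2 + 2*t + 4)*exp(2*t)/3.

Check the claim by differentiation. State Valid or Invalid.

d/dt[G] = -3*t**2*exp(2*t) - 2*t*exp(2*t)/3 - 4*exp(2*t)/3
This equals f(t) exactly, so the claim holds.

Valid. The derivative of G reproduces f.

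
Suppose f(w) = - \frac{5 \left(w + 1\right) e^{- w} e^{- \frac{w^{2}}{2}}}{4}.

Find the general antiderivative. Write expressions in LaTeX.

F(w) = \frac{5 e^{- w} e^{- \frac{w^{2}}{2}}}{4} + C

f matches the chain-rule pattern g'(h)*h' with inner function h(w) = - \frac{w^{2}}{2} - w; substituting u = h(w) collapses the integral.
Check: d/dw[\frac{5 e^{- w} e^{- \frac{w^{2}}{2}}}{4}] = \frac{\left(- 5 w - 5\right) e^{- w} e^{- \frac{w^{2}}{2}}}{4}, which equals f(w).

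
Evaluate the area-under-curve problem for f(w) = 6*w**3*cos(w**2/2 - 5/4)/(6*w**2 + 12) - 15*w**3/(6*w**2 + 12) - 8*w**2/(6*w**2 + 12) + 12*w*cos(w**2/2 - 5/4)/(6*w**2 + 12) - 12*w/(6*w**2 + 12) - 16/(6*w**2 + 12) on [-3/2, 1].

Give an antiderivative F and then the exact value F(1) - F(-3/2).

Antiderivative: F(w) = -(15*w**2 + 16*w - 18*log(w**2 + 2) - 12*sin(w**2/2 - 5/4) + 16)/12; value = -3*log(17/4)/2 - 85/48 - sin(3/4) + sin(1/8) + 3*log(3)/2

The integrand splits into summands that can be handled one at a time.
F(w) = -(15*w**2 + 16*w - 18*log(w**2 + 2) - 12*sin(w**2/2 - 5/4) + 16)/12 is an antiderivative of f.
Check: d/dw[-(15*w**2 + 16*w - 18*log(w**2 + 2) - 12*sin(w**2/2 - 5/4) + 16)/12] = (6*w**3*cos(w**2/2 - 5/4) - 15*w**3 - 8*w**2 + 12*w*cos(w**2/2 - 5/4) - 12*w - 16)/(6*w**2 + 12), which equals f(w).
F(1) = -47/12 - sin(3/4) + 3*log(3)/2; F(-3/2) = -103/48 - sin(1/8) + 3*log(17/4)/2.
Integral = F(1) - F(-3/2) = -3*log(17/4)/2 - 85/48 - sin(3/4) + sin(1/8) + 3*log(3)/2.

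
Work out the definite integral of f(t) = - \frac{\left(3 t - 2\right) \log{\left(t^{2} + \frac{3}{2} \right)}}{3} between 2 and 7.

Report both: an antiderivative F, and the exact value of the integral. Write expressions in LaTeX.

Antiderivative: F(t) = \frac{6 t^{2} + 2 t \left(4 - 3 t\right) \log{\left(t^{2} + \frac{3}{2} \right)} - 16 t - 9 \log{\left(t^{2} + \frac{3}{2} \right)} + 8 \sqrt{6} \operatorname{atan}{\left(\frac{\sqrt{6} t}{3} \right)}}{12}; value = - \frac{247 \log{\left(\frac{101}{2} \right)}}{12} - \frac{2 \sqrt{6} \operatorname{atan}{\left(\frac{2 \sqrt{6}}{3} \right)}}{3} + \frac{2 \sqrt{6} \operatorname{atan}{\left(\frac{7 \sqrt{6}}{3} \right)}}{3} + \frac{17 \log{\left(\frac{11}{2} \right)}}{12} + \frac{95}{6}

For F(t) to be correct the identity F'(t) - f(t) = 0 must hold.
F(t) = \frac{6 t^{2} + 2 t \left(4 - 3 t\right) \log{\left(t^{2} + \frac{3}{2} \right)} - 16 t - 9 \log{\left(t^{2} + \frac{3}{2} \right)} + 8 \sqrt{6} \operatorname{atan}{\left(\frac{\sqrt{6} t}{3} \right)}}{12} is an antiderivative of f.
Check: d/dt[\frac{6 t^{2} + 2 t \left(4 - 3 t\right) \log{\left(t^{2} + \frac{3}{2} \right)} - 16 t - 9 \log{\left(t^{2} + \frac{3}{2} \right)} + 8 \sqrt{6} \operatorname{atan}{\left(\frac{\sqrt{6} t}{3} \right)}}{12}] = - t \log{\left(t^{2} + \frac{3}{2} \right)} + \frac{2 \log{\left(t^{2} + \frac{3}{2} \right)}}{3}, which equals f(t).
F(7) = - \frac{247 \log{\left(\frac{101}{2} \right)}}{12} + \frac{2 \sqrt{6} \operatorname{atan}{\left(\frac{7 \sqrt{6}}{3} \right)}}{3} + \frac{91}{6}; F(2) = - \frac{17 \log{\left(\frac{11}{2} \right)}}{12} - \frac{2}{3} + \frac{2 \sqrt{6} \operatorname{atan}{\left(\frac{2 \sqrt{6}}{3} \right)}}{3}.
Integral = F(7) - F(2) = - \frac{247 \log{\left(\frac{101}{2} \right)}}{12} - \frac{2 \sqrt{6} \operatorname{atan}{\left(\frac{2 \sqrt{6}}{3} \right)}}{3} + \frac{2 \sqrt{6} \operatorname{atan}{\left(\frac{7 \sqrt{6}}{3} \right)}}{3} + \frac{17 \log{\left(\frac{11}{2} \right)}}{12} + \frac{95}{6}.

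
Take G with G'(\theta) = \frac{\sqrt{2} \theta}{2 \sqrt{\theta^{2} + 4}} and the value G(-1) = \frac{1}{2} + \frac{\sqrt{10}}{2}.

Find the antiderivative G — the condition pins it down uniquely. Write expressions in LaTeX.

G(\theta) = \frac{\sqrt{2} \left(2 \sqrt{\theta^{2} + 4} + \sqrt{2}\right)}{4}

The substitution u = \frac{\theta^{2}}{2} + 2 works: G'(\theta) is exactly (dG/du)*(du/d\theta) for that inner function.
A general antiderivative is \sqrt{\frac{\theta^{2}}{2} + 2} + C.
The condition gives C = \frac{1}{2} + \frac{\sqrt{10}}{2} - (\frac{\sqrt{10}}{2}) = \frac{1}{2}.
So G(\theta) = \frac{\sqrt{2} \left(2 \sqrt{\theta^{2} + 4} + \sqrt{2}\right)}{4}.
Check: d/d\theta[\frac{\sqrt{2} \left(2 \sqrt{\theta^{2} + 4} + \sqrt{2}\right)}{4}] = \frac{\sqrt{2} \theta}{2 \sqrt{\theta^{2} + 4}} = G'(\theta).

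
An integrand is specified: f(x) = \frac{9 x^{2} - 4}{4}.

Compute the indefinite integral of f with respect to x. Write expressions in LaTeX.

Check any antiderivative F(x) by computing F'(x) and comparing it with f(x).
Check: d/dx[\frac{3 x^{3} - 4 x - 4}{4}] = \frac{9 x^{2}}{4} - 1, which equals f(x).

F(x) = \frac{3 x^{3} - 4 x - 4}{4} + C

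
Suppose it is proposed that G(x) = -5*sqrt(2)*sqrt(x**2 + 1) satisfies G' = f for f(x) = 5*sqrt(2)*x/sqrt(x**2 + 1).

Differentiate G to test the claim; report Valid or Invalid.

Invalid: d/dx[G] - f = -10*sqrt(2)*x/sqrt(x**2 + 1), which is not 0.

d/dx[G] = -5*sqrt(2)*x/sqrt(x**2 + 1)
d/dx[G] - f(x) = -10*sqrt(2)*x/sqrt(x**2 + 1) != 0.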